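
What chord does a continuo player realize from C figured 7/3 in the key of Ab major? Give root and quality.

C minor seventh

The figures 7/3 indicate a seventh chord in root position.
In root position the bass is the root, so the root is C.
The chord tones are C, Eb, G, Bb, giving C minor seventh.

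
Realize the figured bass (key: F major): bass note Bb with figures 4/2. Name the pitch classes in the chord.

The written figures 4/2 are shorthand for 6/4/2: the 6 is implied.
A second above Bb in this key is C.
A fourth above Bb in this key is E.
A sixth above Bb in this key is G.
Together with the bass Bb, this spells C dominant seventh in third inversion.

Bb, C, E, G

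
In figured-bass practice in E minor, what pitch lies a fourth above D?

Counting 3 letter steps above D lands on G; in E minor, that letter is G.

G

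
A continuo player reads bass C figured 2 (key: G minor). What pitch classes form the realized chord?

C, D, F, A

The written figures 2 are shorthand for 6/4/2: the 6/4 are implied.
A second above C in this key is D.
A fourth above C in this key is F.
A sixth above C in this key is A.
Together with the bass C, this spells D minor seventh in third inversion.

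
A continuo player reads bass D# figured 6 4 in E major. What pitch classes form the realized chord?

D#, G#, B

A fourth above D# in this key is G#.
A sixth above D# in this key is B.
Together with the bass D#, this spells G# minor in second inversion.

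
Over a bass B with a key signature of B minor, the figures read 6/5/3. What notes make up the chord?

B, D, F#, G

A third above B in this key is D.
A fifth above B in this key is F#.
A sixth above B in this key is G.
Together with the bass B, this spells G major seventh in first inversion.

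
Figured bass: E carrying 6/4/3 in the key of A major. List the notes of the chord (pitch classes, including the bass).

E, G#, A, C#

A third above E in this key is G#.
A fourth above E in this key is A.
A sixth above E in this key is C#.
Together with the bass E, this spells A major seventh in second inversion.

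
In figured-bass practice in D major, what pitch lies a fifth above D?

Counting 4 letter steps above D lands on A; in D major, that letter is A.

A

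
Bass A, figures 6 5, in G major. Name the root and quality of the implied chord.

The figures 6 5 indicate a seventh chord in first inversion.
In first inversion the root lies a sixth above the bass: a sixth above A in G major is F#.
The chord tones are A, C, E, F#, giving F# half-diminished seventh.

F# half-diminished seventh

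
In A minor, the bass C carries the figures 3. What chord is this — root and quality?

C major

The figures 3 indicate a triad in root position.
In root position the bass is the root, so the root is C.
The chord tones are C, E, G, giving C major.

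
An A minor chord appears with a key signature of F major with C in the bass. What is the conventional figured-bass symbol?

6

C is the third of A minor, so the chord is in first inversion.
A triad in first inversion is figured 6/3, conventionally abbreviated 6.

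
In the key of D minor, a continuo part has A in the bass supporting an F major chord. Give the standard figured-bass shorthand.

A is the third of F major, so the chord is in first inversion.
A triad in first inversion is figured 6/3, conventionally abbreviated 6.

6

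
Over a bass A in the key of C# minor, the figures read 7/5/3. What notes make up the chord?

A third above A in this key is C#.
A fifth above A in this key is E.
A seventh above A in this key is G#.
Together with the bass A, this spells A major seventh in root position.

A, C#, E, G#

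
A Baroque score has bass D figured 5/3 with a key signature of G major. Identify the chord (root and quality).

The figures 5/3 indicate a triad in root position.
In root position the bass is the root, so the root is D.
The chord tones are D, F#, A, giving D major.

D major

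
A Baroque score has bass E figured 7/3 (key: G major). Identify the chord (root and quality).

E minor seventh

The figures 7/3 indicate a seventh chord in root position.
In root position the bass is the root, so the root is E.
The chord tones are E, G, B, D, giving E minor seventh.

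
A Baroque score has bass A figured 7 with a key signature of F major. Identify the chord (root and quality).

A minor seventh

The figures 7 indicate a seventh chord in root position.
In root position the bass is the root, so the root is A.
The chord tones are A, C, E, G, giving A minor seventh.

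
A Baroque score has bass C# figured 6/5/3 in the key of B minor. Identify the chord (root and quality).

The figures 6/5/3 indicate a seventh chord in first inversion.
In first inversion the root lies a sixth above the bass: a sixth above C# in B minor is A.
The chord tones are C#, E, G, A, giving A dominant seventh.

A dominant seventh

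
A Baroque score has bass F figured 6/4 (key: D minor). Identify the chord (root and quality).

Bb major

The figures 6/4 indicate a triad in second inversion.
In second inversion the root lies a fourth above the bass: a fourth above F in D minor is Bb.
The chord tones are F, Bb, D, giving Bb major.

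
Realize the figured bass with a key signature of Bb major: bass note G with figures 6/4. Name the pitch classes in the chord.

G, C, Eb

A fourth above G in this key is C.
A sixth above G in this key is Eb.
Together with the bass G, this spells C minor in second inversion.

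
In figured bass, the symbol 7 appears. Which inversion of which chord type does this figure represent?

7 is shorthand for 7/5/3.
Intervals of 7/5/3 above the bass form a seventh chord; the bass is the root, so this is root position.

seventh chord, root position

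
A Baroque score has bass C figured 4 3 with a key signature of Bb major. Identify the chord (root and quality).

The figures 4 3 indicate a seventh chord in second inversion.
In second inversion the root lies a fourth above the bass: a fourth above C in Bb major is F.
The chord tones are C, Eb, F, A, giving F dominant seventh.

F dominant seventh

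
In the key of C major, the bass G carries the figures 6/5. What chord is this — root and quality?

E minor seventh

The figures 6/5 indicate a seventh chord in first inversion.
In first inversion the root lies a sixth above the bass: a sixth above G in C major is E.
The chord tones are G, B, D, E, giving E minor seventh.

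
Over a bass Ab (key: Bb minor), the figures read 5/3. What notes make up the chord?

A third above Ab in this key is C.
A fifth above Ab in this key is Eb.
Together with the bass Ab, this spells Ab major in root position.

Ab, C, Eb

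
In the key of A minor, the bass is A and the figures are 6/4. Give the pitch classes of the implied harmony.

A, D, F

A fourth above A in this key is D.
A sixth above A in this key is F.
Together with the bass A, this spells D minor in second inversion.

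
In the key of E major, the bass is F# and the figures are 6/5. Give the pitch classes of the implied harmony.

F#, A, C#, D#

The written figures 6/5 are shorthand for 6/5/3: the 3 is implied.
A third above F# in this key is A.
A fifth above F# in this key is C#.
A sixth above F# in this key is D#.
Together with the bass F#, this spells D# half-diminished seventh in first inversion.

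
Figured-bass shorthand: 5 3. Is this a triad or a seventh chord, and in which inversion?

triad, root position

Intervals of 5/3 above the bass form a triad; the bass is the root, so this is root position.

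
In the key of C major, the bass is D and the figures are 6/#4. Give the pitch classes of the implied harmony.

D, G#, B

A fourth above D in this key is G, raised to G# by the sharp.
A sixth above D in this key is B.
Together with the bass D, this spells G# diminished in second inversion.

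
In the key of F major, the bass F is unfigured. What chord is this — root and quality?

F major

An unfigured bass indicates a triad in root position.
In root position the bass is the root, so the root is F.
The chord tones are F, A, C, giving F major.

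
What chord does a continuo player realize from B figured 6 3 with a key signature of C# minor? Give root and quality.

The figures 6 3 indicate a triad in first inversion.
In first inversion the root lies a sixth above the bass: a sixth above B in C# minor is G#.
The chord tones are B, D#, G#, giving G# minor.

G# minor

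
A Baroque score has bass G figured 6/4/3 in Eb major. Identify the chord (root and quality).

C minor seventh

The figures 6/4/3 indicate a seventh chord in second inversion.
In second inversion the root lies a fourth above the bass: a fourth above G in Eb major is C.
The chord tones are G, Bb, C, Eb, giving C minor seventh.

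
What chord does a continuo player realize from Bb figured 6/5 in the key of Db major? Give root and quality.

Gb major seventh

The figures 6/5 indicate a seventh chord in first inversion.
In first inversion the root lies a sixth above the bass: a sixth above Bb in Db major is Gb.
The chord tones are Bb, Db, F, Gb, giving Gb major seventh.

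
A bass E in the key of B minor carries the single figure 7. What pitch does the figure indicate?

Counting 6 letter steps above E lands on D; in B minor, that letter is D.

D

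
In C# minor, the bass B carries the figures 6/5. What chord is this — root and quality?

The figures 6/5 indicate a seventh chord in first inversion.
In first inversion the root lies a sixth above the bass: a sixth above B in C# minor is G#.
The chord tones are B, D#, F#, G#, giving G# minor seventh.

G# minor seventh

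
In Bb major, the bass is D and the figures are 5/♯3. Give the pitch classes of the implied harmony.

D, F#, A

A third above D in this key is F, raised to F# by the sharp.
A fifth above D in this key is A.
Together with the bass D, this spells D major in root position.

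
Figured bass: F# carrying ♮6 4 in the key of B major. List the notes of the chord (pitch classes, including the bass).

F#, B, D

A fourth above F# in this key is B.
A sixth above F# in this key is D#, made natural (D) by the ♮ figure.
Together with the bass F#, this spells B minor in second inversion.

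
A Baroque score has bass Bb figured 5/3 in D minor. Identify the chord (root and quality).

Bb major

The figures 5/3 indicate a triad in root position.
In root position the bass is the root, so the root is Bb.
The chord tones are Bb, D, F, giving Bb major.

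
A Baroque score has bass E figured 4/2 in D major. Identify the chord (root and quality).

F# minor seventh

The figures 4/2 indicate a seventh chord in third inversion.
In third inversion the root lies a second above the bass: a second above E in D major is F#.
The chord tones are E, F#, A, C#, giving F# minor seventh.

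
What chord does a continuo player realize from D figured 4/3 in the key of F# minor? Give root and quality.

The figures 4/3 indicate a seventh chord in second inversion.
In second inversion the root lies a fourth above the bass: a fourth above D in F# minor is G#.
The chord tones are D, F#, G#, B, giving G# half-diminished seventh.

G# half-diminished seventh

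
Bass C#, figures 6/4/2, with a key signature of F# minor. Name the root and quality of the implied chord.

The figures 6/4/2 indicate a seventh chord in third inversion.
In third inversion the root lies a second above the bass: a second above C# in F# minor is D.
The chord tones are C#, D, F#, A, giving D major seventh.

D major seventh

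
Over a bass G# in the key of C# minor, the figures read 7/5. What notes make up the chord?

G#, B, D#, F#

The written figures 7/5 are shorthand for 7/5/3: the 3 is implied.
A third above G# in this key is B.
A fifth above G# in this key is D#.
A seventh above G# in this key is F#.
Together with the bass G#, this spells G# minor seventh in root position.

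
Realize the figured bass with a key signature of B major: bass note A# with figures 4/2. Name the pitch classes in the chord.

The written figures 4/2 are shorthand for 6/4/2: the 6 is implied.
A second above A# in this key is B.
A fourth above A# in this key is D#.
A sixth above A# in this key is F#.
Together with the bass A#, this spells B major seventh in third inversion.

A#, B, D#, F#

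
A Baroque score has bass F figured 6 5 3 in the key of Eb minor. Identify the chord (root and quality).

Db dominant seventh

The figures 6 5 3 indicate a seventh chord in first inversion.
In first inversion the root lies a sixth above the bass: a sixth above F in Eb minor is Db.
The chord tones are F, Ab, Cb, Db, giving Db dominant seventh.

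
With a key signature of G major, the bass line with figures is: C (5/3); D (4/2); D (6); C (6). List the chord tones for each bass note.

C (5/3): C, E, G.
D (6/4/2): D, E, G, B.
D (6/3): D, F#, B.
C (6/3): C, E, A.

C, E, G | D, E, G, B | D, F#, B | C, E, A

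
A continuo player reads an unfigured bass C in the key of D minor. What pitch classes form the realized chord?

C, E, G

An unfigured bass implies 5/3.
A third above C in this key is E.
A fifth above C in this key is G.
Together with the bass C, this spells C major in root position.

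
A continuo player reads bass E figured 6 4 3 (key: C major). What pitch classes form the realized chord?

A third above E in this key is G.
A fourth above E in this key is A.
A sixth above E in this key is C.
Together with the bass E, this spells A minor seventh in second inversion.

E, G, A, C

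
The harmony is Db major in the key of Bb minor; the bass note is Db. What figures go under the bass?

no figures

Db is the root of Db major, so the chord is in root position.
A triad in root position is figured 5/3, conventionally abbreviated (no figures — root-position triad).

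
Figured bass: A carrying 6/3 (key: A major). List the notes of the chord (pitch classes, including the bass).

A third above A in this key is C#.
A sixth above A in this key is F#.
Together with the bass A, this spells F# minor in first inversion.

A, C#, F#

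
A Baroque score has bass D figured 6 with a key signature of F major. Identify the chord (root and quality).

The figures 6 indicate a triad in first inversion.
In first inversion the root lies a sixth above the bass: a sixth above D in F major is Bb.
The chord tones are D, F, Bb, giving Bb major.

Bb major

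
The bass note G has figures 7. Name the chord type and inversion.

7 is shorthand for 7/5/3.
Intervals of 7/5/3 above the bass form a seventh chord; the bass is the root, so this is root position.

seventh chord, root position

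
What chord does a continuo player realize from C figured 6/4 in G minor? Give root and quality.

F major

The figures 6/4 indicate a triad in second inversion.
In second inversion the root lies a fourth above the bass: a fourth above C in G minor is F.
The chord tones are C, F, A, giving F major.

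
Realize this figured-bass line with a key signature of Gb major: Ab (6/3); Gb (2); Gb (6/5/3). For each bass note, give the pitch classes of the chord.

Ab, Cb, F | Gb, Ab, Cb, Eb | Gb, Bb, Db, Eb

Ab (6/3): Ab, Cb, F.
Gb (6/4/2): Gb, Ab, Cb, Eb.
Gb (6/5/3): Gb, Bb, Db, Eb.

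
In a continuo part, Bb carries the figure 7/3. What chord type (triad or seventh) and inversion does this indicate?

7/3 is shorthand for 7/5/3.
Intervals of 7/5/3 above the bass form a seventh chord; the bass is the root, so this is root position.

seventh chord, root position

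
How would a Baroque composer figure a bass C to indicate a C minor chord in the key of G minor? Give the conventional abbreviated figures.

C is the root of C minor, so the chord is in root position.
A triad in root position is figured 5/3, conventionally abbreviated (no figures — root-position triad).

no figures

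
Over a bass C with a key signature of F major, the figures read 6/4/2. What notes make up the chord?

A second above C in this key is D.
A fourth above C in this key is F.
A sixth above C in this key is A.
Together with the bass C, this spells D minor seventh in third inversion.

C, D, F, A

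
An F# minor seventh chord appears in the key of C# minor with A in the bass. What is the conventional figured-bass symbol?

A is the third of F# minor seventh, so the chord is in first inversion.
A seventh chord in first inversion is figured 6/5/3, conventionally abbreviated 6/5.

6/5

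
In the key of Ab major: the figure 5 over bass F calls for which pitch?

C

Counting 4 letter steps above F lands on C; in Ab major, that letter is C.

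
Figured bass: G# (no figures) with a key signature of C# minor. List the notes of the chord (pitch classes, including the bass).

An unfigured bass implies 5/3.
A third above G# in this key is B.
A fifth above G# in this key is D#.
Together with the bass G#, this spells G# minor in root position.

G#, B, D#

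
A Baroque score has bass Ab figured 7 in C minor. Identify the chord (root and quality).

Ab major seventh

The figures 7 indicate a seventh chord in root position.
In root position the bass is the root, so the root is Ab.
The chord tones are Ab, C, Eb, G, giving Ab major seventh.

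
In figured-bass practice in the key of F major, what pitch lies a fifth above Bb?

Counting 4 letter steps above Bb lands on F; in F major, that letter is F.

F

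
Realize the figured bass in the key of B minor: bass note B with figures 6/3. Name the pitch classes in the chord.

B, D, G

A third above B in this key is D.
A sixth above B in this key is G.
Together with the bass B, this spells G major in first inversion.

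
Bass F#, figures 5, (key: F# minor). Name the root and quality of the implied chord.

F# minor

The figures 5 indicate a triad in root position.
In root position the bass is the root, so the root is F#.
The chord tones are F#, A, C#, giving F# minor.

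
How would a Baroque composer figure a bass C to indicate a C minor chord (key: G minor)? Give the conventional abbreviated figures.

no figures

C is the root of C minor, so the chord is in root position.
A triad in root position is figured 5/3, conventionally abbreviated (no figures — root-position triad).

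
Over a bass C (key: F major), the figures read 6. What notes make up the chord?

C, E, A

The written figures 6 are shorthand for 6/3: the 3 is implied.
A third above C in this key is E.
A sixth above C in this key is A.
Together with the bass C, this spells A minor in first inversion.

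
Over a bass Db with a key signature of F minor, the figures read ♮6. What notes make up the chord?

Db, F, B

The written figures ♮6 are shorthand for 6/3: the 3 is implied.
A third above Db in this key is F.
A sixth above Db in this key is Bb, made natural (B) by the ♮ figure.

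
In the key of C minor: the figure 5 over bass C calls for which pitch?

Counting 4 letter steps above C lands on G; in C minor, that letter is G.

G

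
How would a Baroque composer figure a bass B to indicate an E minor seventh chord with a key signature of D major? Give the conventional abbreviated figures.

B is the fifth of E minor seventh, so the chord is in second inversion.
A seventh chord in second inversion is figured 6/4/3, conventionally abbreviated 4/3.

4/3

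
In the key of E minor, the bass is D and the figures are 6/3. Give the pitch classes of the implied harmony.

D, F#, B

A third above D in this key is F#.
A sixth above D in this key is B.
Together with the bass D, this spells B minor in first inversion.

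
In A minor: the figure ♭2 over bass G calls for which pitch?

Ab

Counting 1 letter step above G lands on A; in A minor, that letter is A.
The b2 figure lowers it a semitone, giving Ab.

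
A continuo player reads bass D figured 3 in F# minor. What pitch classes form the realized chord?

The written figures 3 are shorthand for 5/3: the 5 is implied.
A third above D in this key is F#.
A fifth above D in this key is A.
Together with the bass D, this spells D major in root position.

D, F#, A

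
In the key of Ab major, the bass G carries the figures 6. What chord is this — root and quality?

Eb major

The figures 6 indicate a triad in first inversion.
In first inversion the root lies a sixth above the bass: a sixth above G in Ab major is Eb.
The chord tones are G, Bb, Eb, giving Eb major.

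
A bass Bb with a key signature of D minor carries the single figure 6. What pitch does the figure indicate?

G

Counting 5 letter steps above Bb lands on G; in D minor, that letter is G.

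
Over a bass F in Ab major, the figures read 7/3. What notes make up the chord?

The written figures 7/3 are shorthand for 7/5/3: the 5 is implied.
A third above F in this key is Ab.
A fifth above F in this key is C.
A seventh above F in this key is Eb.
Together with the bass F, this spells F minor seventh in root position.

F, Ab, C, Eb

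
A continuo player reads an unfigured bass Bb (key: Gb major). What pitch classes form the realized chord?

Bb, Db, F

An unfigured bass implies 5/3.
A third above Bb in this key is Db.
A fifth above Bb in this key is F.
Together with the bass Bb, this spells Bb minor in root position.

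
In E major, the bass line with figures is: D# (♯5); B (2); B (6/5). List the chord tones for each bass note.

D# (#5/3): D#, F#, A#.
B (6/4/2): B, C#, E, G#.
B (6/5/3): B, D#, F#, G#.

D#, F#, A# | B, C#, E, G# | B, D#, F#, G#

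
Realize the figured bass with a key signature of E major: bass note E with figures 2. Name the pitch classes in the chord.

The written figures 2 are shorthand for 6/4/2: the 6/4 are implied.
A second above E in this key is F#.
A fourth above E in this key is A.
A sixth above E in this key is C#.
Together with the bass E, this spells F# minor seventh in third inversion.

E, F#, A, C#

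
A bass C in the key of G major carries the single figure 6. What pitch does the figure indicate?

Counting 5 letter steps above C lands on A; in G major, that letter is A.

A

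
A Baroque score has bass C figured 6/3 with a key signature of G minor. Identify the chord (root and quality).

The figures 6/3 indicate a triad in first inversion.
In first inversion the root lies a sixth above the bass: a sixth above C in G minor is A.
The chord tones are C, Eb, A, giving A diminished.

A diminished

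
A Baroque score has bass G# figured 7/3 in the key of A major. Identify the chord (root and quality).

G# half-diminished seventh

The figures 7/3 indicate a seventh chord in root position.
In root position the bass is the root, so the root is G#.
The chord tones are G#, B, D, F#, giving G# half-diminished seventh.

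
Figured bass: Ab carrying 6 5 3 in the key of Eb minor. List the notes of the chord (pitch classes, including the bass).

A third above Ab in this key is Cb.
A fifth above Ab in this key is Eb.
A sixth above Ab in this key is F.
Together with the bass Ab, this spells F half-diminished seventh in first inversion.

Ab, Cb, Eb, F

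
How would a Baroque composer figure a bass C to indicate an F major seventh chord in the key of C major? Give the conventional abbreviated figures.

C is the fifth of F major seventh, so the chord is in second inversion.
A seventh chord in second inversion is figured 6/4/3, conventionally abbreviated 4/3.

4/3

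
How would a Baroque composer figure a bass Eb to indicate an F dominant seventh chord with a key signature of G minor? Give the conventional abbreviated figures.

Eb is the seventh of F dominant seventh, so the chord is in third inversion.
A seventh chord in third inversion is figured 6/4/2, conventionally abbreviated 4/2.

4/2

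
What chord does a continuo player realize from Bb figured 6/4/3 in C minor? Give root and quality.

The figures 6/4/3 indicate a seventh chord in second inversion.
In second inversion the root lies a fourth above the bass: a fourth above Bb in C minor is Eb.
The chord tones are Bb, D, Eb, G, giving Eb major seventh.

Eb major seventh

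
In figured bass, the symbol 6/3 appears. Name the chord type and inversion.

triad, first inversion

Intervals of 6/3 above the bass form a triad; the bass is the third, so this is first inversion.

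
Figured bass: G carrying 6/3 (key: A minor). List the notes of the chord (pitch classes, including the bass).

G, B, E

A third above G in this key is B.
A sixth above G in this key is E.
Together with the bass G, this spells E minor in first inversion.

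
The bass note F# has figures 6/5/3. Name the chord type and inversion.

Intervals of 6/5/3 above the bass form a seventh chord; the bass is the third, so this is first inversion.

seventh chord, first inversion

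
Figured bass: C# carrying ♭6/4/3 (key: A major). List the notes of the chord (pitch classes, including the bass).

C#, E, F#, Ab

A third above C# in this key is E.
A fourth above C# in this key is F#.
A sixth above C# in this key is A, lowered to Ab by the flat.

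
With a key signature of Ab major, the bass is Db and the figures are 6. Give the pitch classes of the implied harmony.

Db, F, Bb

The written figures 6 are shorthand for 6/3: the 3 is implied.
A third above Db in this key is F.
A sixth above Db in this key is Bb.
Together with the bass Db, this spells Bb minor in first inversion.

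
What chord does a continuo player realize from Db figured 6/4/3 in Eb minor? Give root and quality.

Gb major seventh

The figures 6/4/3 indicate a seventh chord in second inversion.
In second inversion the root lies a fourth above the bass: a fourth above Db in Eb minor is Gb.
The chord tones are Db, F, Gb, Bb, giving Gb major seventh.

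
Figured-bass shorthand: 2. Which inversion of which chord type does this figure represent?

2 is shorthand for 6/4/2.
Intervals of 6/4/2 above the bass form a seventh chord; the bass is the seventh, so this is third inversion.

seventh chord, third inversion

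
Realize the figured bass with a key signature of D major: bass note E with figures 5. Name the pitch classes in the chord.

E, G, B

The written figures 5 are shorthand for 5/3: the 3 is implied.
A third above E in this key is G.
A fifth above E in this key is B.
Together with the bass E, this spells E minor in root position.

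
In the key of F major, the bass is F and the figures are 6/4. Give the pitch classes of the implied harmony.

F, Bb, D

A fourth above F in this key is Bb.
A sixth above F in this key is D.
Together with the bass F, this spells Bb major in second inversion.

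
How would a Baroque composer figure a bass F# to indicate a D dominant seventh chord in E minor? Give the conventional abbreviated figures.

6/5

F# is the third of D dominant seventh, so the chord is in first inversion.
A seventh chord in first inversion is figured 6/5/3, conventionally abbreviated 6/5.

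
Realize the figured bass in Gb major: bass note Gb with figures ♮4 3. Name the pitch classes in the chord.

The written figures ♮4 3 are shorthand for 6/4/3: the 6 is implied.
A third above Gb in this key is Bb.
A fourth above Gb in this key is Cb, made natural (C) by the ♮ figure.
A sixth above Gb in this key is Eb.
Together with the bass Gb, this spells C half-diminished seventh in second inversion.

Gb, Bb, C, Eb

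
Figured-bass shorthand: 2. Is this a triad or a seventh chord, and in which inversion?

2 is shorthand for 6/4/2.
Intervals of 6/4/2 above the bass form a seventh chord; the bass is the seventh, so this is third inversion.

seventh chord, third inversion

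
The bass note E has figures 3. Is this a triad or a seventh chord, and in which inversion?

3 is shorthand for 5/3.
Intervals of 5/3 above the bass form a triad; the bass is the root, so this is root position.

triad, root position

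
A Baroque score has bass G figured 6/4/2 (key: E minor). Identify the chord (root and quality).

The figures 6/4/2 indicate a seventh chord in third inversion.
In third inversion the root lies a second above the bass: a second above G in E minor is A.
The chord tones are G, A, C, E, giving A minor seventh.

A minor seventh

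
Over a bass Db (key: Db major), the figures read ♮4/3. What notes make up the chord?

Db, F, G, Bb

The written figures ♮4/3 are shorthand for 6/4/3: the 6 is implied.
A third above Db in this key is F.
A fourth above Db in this key is Gb, made natural (G) by the ♮ figure.
A sixth above Db in this key is Bb.
Together with the bass Db, this spells G half-diminished seventh in second inversion.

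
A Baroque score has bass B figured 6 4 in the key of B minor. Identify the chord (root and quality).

The figures 6 4 indicate a triad in second inversion.
In second inversion the root lies a fourth above the bass: a fourth above B in B minor is E.
The chord tones are B, E, G, giving E minor.

E minor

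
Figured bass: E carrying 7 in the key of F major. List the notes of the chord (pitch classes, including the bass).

E, G, Bb, D

The written figures 7 are shorthand for 7/5/3: the 5/3 are implied.
A third above E in this key is G.
A fifth above E in this key is Bb.
A seventh above E in this key is D.
Together with the bass E, this spells E half-diminished seventh in root position.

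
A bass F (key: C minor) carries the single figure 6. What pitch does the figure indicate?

Counting 5 letter steps above F lands on D; in C minor, that letter is D.

D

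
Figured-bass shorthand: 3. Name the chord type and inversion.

3 is shorthand for 5/3.
Intervals of 5/3 above the bass form a triad; the bass is the root, so this is root position.

triad, root position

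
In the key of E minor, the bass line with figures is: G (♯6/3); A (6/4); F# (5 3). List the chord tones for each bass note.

G, B, E# | A, D, F# | F#, A, C

G (#6/3): G, B, E#.
A (6/4): A, D, F#.
F# (5/3): F#, A, C.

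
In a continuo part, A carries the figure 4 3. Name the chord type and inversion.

seventh chord, second inversion

4 3 is shorthand for 6/4/3.
Intervals of 6/4/3 above the bass form a seventh chord; the bass is the fifth, so this is second inversion.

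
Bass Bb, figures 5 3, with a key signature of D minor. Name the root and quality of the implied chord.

The figures 5 3 indicate a triad in root position.
In root position the bass is the root, so the root is Bb.
The chord tones are Bb, D, F, giving Bb major.

Bb major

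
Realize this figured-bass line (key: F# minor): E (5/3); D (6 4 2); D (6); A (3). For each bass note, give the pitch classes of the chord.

E (5/3): E, G#, B.
D (6/4/2): D, E, G#, B.
D (6/3): D, F#, B.
A (5/3): A, C#, E.

E, G#, B | D, E, G#, B | D, F#, B | A, C#, E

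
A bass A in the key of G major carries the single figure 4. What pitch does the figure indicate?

D

Counting 3 letter steps above A lands on D; in G major, that letter is D.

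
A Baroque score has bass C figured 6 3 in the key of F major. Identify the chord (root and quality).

A minor

The figures 6 3 indicate a triad in first inversion.
In first inversion the root lies a sixth above the bass: a sixth above C in F major is A.
The chord tones are C, E, A, giving A minor.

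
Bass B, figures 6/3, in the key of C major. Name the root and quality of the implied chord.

The figures 6/3 indicate a triad in first inversion.
In first inversion the root lies a sixth above the bass: a sixth above B in C major is G.
The chord tones are B, D, G, giving G major.

G major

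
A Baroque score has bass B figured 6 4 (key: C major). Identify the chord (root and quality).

E minor

The figures 6 4 indicate a triad in second inversion.
In second inversion the root lies a fourth above the bass: a fourth above B in C major is E.
The chord tones are B, E, G, giving E minor.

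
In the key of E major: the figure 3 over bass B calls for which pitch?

D#

Counting 2 letter steps above B lands on D; in E major, that letter is D#.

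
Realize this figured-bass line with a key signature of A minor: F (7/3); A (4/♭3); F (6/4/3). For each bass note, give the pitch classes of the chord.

F, A, C, E | A, Cb, D, F | F, A, B, D

F (7/5/3): F, A, C, E.
A (6/4/b3): A, Cb, D, F.
F (6/4/3): F, A, B, D.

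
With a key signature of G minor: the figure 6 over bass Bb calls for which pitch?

Counting 5 letter steps above Bb lands on G; in G minor, that letter is G.

G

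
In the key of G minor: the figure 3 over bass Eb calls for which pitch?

Counting 2 letter steps above Eb lands on G; in G minor, that letter is G.

G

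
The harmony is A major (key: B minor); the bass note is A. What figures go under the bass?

A is the root of A major, so the chord is in root position.
A triad in root position is figured 5/3, conventionally abbreviated (no figures — root-position triad).

no figures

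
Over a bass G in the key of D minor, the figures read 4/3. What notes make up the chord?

The written figures 4/3 are shorthand for 6/4/3: the 6 is implied.
A third above G in this key is Bb.
A fourth above G in this key is C.
A sixth above G in this key is E.
Together with the bass G, this spells C dominant seventh in second inversion.

G, Bb, C, E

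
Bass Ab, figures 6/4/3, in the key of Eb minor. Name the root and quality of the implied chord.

The figures 6/4/3 indicate a seventh chord in second inversion.
In second inversion the root lies a fourth above the bass: a fourth above Ab in Eb minor is Db.
The chord tones are Ab, Cb, Db, F, giving Db dominant seventh.

Db dominant seventh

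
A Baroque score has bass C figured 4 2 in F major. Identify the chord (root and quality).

The figures 4 2 indicate a seventh chord in third inversion.
In third inversion the root lies a second above the bass: a second above C in F major is D.
The chord tones are C, D, F, A, giving D minor seventh.

D minor seventh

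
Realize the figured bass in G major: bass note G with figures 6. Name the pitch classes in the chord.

The written figures 6 are shorthand for 6/3: the 3 is implied.
A third above G in this key is B.
A sixth above G in this key is E.
Together with the bass G, this spells E minor in first inversion.

G, B, E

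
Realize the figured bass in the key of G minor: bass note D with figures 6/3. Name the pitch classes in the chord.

D, F, Bb

A third above D in this key is F.
A sixth above D in this key is Bb.
Together with the bass D, this spells Bb major in first inversion.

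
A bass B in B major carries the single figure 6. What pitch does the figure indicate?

G#

Counting 5 letter steps above B lands on G; in B major, that letter is G#.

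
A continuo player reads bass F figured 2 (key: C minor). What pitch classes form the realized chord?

F, G, Bb, D

The written figures 2 are shorthand for 6/4/2: the 6/4 are implied.
A second above F in this key is G.
A fourth above F in this key is Bb.
A sixth above F in this key is D.
Together with the bass F, this spells G minor seventh in third inversion.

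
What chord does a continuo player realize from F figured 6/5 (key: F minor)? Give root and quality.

Db major seventh

The figures 6/5 indicate a seventh chord in first inversion.
In first inversion the root lies a sixth above the bass: a sixth above F in F minor is Db.
The chord tones are F, Ab, C, Db, giving Db major seventh.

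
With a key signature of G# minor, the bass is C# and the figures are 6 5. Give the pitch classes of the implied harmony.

The written figures 6 5 are shorthand for 6/5/3: the 3 is implied.
A third above C# in this key is E.
A fifth above C# in this key is G#.
A sixth above C# in this key is A#.
Together with the bass C#, this spells A# half-diminished seventh in first inversion.

C#, E, G#, A#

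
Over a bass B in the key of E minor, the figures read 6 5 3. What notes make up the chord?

B, D, F#, G

A third above B in this key is D.
A fifth above B in this key is F#.
A sixth above B in this key is G.
Together with the bass B, this spells G major seventh in first inversion.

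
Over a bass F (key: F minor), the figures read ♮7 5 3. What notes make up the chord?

F, Ab, C, E

A third above F in this key is Ab.
A fifth above F in this key is C.
A seventh above F in this key is Eb, made natural (E) by the ♮ figure.
Together with the bass F, this spells F minor-major seventh in root position.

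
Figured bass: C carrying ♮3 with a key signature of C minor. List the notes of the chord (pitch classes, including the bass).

The written figures ♮3 are shorthand for 5/3: the 5 is implied.
A third above C in this key is Eb, made natural (E) by the ♮ figure.
A fifth above C in this key is G.
Together with the bass C, this spells C major in root position.

C, E, G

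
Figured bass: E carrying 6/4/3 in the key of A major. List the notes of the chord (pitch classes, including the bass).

E, G#, A, C#

A third above E in this key is G#.
A fourth above E in this key is A.
A sixth above E in this key is C#.
Together with the bass E, this spells A major seventh in second inversion.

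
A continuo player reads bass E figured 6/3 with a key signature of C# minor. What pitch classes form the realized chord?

A third above E in this key is G#.
A sixth above E in this key is C#.
Together with the bass E, this spells C# minor in first inversion.

E, G#, C#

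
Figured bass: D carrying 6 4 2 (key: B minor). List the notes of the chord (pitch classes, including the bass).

D, E, G, B

A second above D in this key is E.
A fourth above D in this key is G.
A sixth above D in this key is B.
Together with the bass D, this spells E minor seventh in third inversion.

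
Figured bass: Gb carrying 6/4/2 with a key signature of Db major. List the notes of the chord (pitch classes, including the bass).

A second above Gb in this key is Ab.
A fourth above Gb in this key is C.
A sixth above Gb in this key is Eb.
Together with the bass Gb, this spells Ab dominant seventh in third inversion.

Gb, Ab, C, Eb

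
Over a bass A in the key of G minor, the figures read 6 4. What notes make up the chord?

A fourth above A in this key is D.
A sixth above A in this key is F.
Together with the bass A, this spells D minor in second inversion.

A, D, F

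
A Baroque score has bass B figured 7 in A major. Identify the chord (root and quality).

B minor seventh

The figures 7 indicate a seventh chord in root position.
In root position the bass is the root, so the root is B.
The chord tones are B, D, F#, A, giving B minor seventh.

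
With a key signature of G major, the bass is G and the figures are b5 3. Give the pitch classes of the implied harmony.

A third above G in this key is B.
A fifth above G in this key is D, lowered to Db by the flat.

G, B, Db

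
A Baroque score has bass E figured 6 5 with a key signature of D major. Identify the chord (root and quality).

The figures 6 5 indicate a seventh chord in first inversion.
In first inversion the root lies a sixth above the bass: a sixth above E in D major is C#.
The chord tones are E, G, B, C#, giving C# half-diminished seventh.

C# half-diminished seventh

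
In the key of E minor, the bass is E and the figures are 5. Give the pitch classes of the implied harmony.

E, G, B

The written figures 5 are shorthand for 5/3: the 3 is implied.
A third above E in this key is G.
A fifth above E in this key is B.
Together with the bass E, this spells E minor in root position.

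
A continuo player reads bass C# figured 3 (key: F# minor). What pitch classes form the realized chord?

The written figures 3 are shorthand for 5/3: the 5 is implied.
A third above C# in this key is E.
A fifth above C# in this key is G#.
Together with the bass C#, this spells C# minor in root position.

C#, E, G#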